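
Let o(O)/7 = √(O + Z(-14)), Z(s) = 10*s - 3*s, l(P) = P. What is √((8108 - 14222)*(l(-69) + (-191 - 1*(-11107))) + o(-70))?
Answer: √(-66318558 + 14*I*√42) ≈ 0.e-2 + 8143.6*I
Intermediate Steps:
Z(s) = 7*s
o(O) = 7*√(-98 + O) (o(O) = 7*√(O + 7*(-14)) = 7*√(O - 98) = 7*√(-98 + O))
√((8108 - 14222)*(l(-69) + (-191 - 1*(-11107))) + o(-70)) = √((8108 - 14222)*(-69 + (-191 - 1*(-11107))) + 7*√(-98 - 70)) = √(-6114*(-69 + (-191 + 11107)) + 7*√(-168)) = √(-6114*(-69 + 10916) + 7*(2*I*√42)) = √(-6114*10847 + 14*I*√42) = √(-66318558 + 14*I*√42)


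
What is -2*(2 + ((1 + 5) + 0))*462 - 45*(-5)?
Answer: -7167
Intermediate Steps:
-2*(2 + ((1 + 5) + 0))*462 - 45*(-5) = -2*(2 + (6 + 0))*462 + 225 = -2*(2 + 6)*462 + 225 = -2*8*462 + 225 = -16*462 + 225 = -7392 + 225 = -7167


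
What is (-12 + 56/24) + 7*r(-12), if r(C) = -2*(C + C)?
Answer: 979/3 ≈ 326.33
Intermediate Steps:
r(C) = -4*C
(-12 + 56/24) + 7*r(-12) = (-12 + 56/24) + 7*(-4*(-12)) = (-12 + 56*(1/24)) + 7*48 = (-12 + 7/3) + 336 = -29/3 + 336 = 979/3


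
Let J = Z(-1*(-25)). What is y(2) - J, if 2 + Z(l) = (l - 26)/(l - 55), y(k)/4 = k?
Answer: 299/30 ≈ 9.9667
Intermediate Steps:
y(k) = 4*k
Z(l) = -2 + (-26 + l)/(-55 + l) (Z(l) = -2 + (l - 26)/(l - 55) = -2 + (-26 + l)/(-55 + l))
J = -59/30 (J = (84 - (-1)*(-25))/(-55 - 1*(-25)) = (84 - 1*25)/(-55 + 25) = (84 - 25)/(-30) = -1/30*59 = -59/30 ≈ -1.9667)
y(2) - J = 4*2 - 1*(-59/30) = 8 + 59/30 = 299/30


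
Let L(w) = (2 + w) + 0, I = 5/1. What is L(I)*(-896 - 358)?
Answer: -8778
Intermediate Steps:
I = 5 (I = 5*1 = 5)
L(w) = 2 + w
L(I)*(-896 - 358) = (2 + 5)*(-896 - 358) = 7*(-1254) = -8778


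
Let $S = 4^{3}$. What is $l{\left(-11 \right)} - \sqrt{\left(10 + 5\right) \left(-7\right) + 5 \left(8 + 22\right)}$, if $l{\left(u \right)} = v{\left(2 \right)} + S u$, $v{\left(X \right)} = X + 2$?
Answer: $-700 - 3 \sqrt{5} \approx -706.71$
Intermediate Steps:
$v{\left(X \right)} = 2 + X$
$S = 64$
$l{\left(u \right)} = 4 + 64 u$ ($l{\left(u \right)} = \left(2 + 2\right) + 64 u = 4 + 64 u$)
$l{\left(-11 \right)} - \sqrt{\left(10 + 5\right) \left(-7\right) + 5 \left(8 + 22\right)} = \left(4 + 64 \left(-11\right)\right) - \sqrt{\left(10 + 5\right) \left(-7\right) + 5 \left(8 + 22\right)} = \left(4 - 704\right) - \sqrt{15 \left(-7\right) + 5 \cdot 30} = -700 - \sqrt{-105 + 150} = -700 - \sqrt{45} = -700 - 3 \sqrt{5}$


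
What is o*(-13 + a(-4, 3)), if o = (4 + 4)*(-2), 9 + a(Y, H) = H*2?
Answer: 256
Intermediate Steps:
a(Y, H) = -9 + 2*H (a(Y, H) = -9 + H*2 = -9 + 2*H)
o = -16 (o = 8*(-2) = -16)
o*(-13 + a(-4, 3)) = -16*(-13 + (-9 + 2*3)) = -16*(-13 + (-9 + 6)) = -16*(-13 - 3) = -16*(-16) = 256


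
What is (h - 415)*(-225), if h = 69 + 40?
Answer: 68850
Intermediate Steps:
h = 109
(h - 415)*(-225) = (109 - 415)*(-225) = -306*(-225) = 68850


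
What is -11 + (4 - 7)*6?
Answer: -29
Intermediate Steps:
-11 + (4 - 7)*6 = -11 - 3*6 = -11 - 18 = -29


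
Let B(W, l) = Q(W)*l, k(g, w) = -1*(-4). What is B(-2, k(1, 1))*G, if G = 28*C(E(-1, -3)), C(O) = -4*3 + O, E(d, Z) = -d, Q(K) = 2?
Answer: -2464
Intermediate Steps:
k(g, w) = 4
C(O) = -12 + O
G = -308 (G = 28*(-12 - 1*(-1)) = 28*(-12 + 1) = 28*(-11) = -308)
B(W, l) = 2*l
B(-2, k(1, 1))*G = (2*4)*(-308) = 8*(-308) = -2464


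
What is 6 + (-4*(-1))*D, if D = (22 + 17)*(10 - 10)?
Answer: 6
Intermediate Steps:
D = 0 (D = 39*0 = 0)
6 + (-4*(-1))*D = 6 - 4*(-1)*0 = 6 + 4*0 = 6 + 0 = 6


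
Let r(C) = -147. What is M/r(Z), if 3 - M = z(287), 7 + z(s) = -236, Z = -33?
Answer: -82/49 ≈ -1.6735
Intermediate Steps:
z(s) = -243 (z(s) = -7 - 236 = -243)
M = 246 (M = 3 - 1*(-243) = 3 + 243 = 246)
M/r(Z) = 246/(-147) = 246*(-1/147) = -82/49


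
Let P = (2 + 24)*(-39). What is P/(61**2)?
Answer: -1014/3721 ≈ -0.27251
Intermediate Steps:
P = -1014 (P = 26*(-39) = -1014)
P/(61**2) = -1014/(61**2) = -1014/3721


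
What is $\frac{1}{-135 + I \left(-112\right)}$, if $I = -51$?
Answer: $\frac{1}{5577} \approx 0.00017931$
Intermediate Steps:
$\frac{1}{-135 + I \left(-112\right)} = \frac{1}{-135 - -5712} = \frac{1}{-135 + 5712} = \frac{1}{5577}$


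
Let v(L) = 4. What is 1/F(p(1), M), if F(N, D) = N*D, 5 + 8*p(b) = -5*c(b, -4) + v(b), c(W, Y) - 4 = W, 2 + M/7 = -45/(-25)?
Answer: 20/91 ≈ 0.21978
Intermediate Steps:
M = -7/5 (M = -14 + 7*(-45/(-25)) = -14 + 7*(-45*(-1/25)) = -14 + 7*(9/5) = -14 + 63/5 = -7/5 ≈ -1.4000)
c(W, Y) = 4 + W
p(b) = -21/8 - 5*b/8 (p(b) = -5/8 + (-5*(4 + b) + 4)/8 = -5/8 + ((-20 - 5*b) + 4)/8 = -5/8 + (-16 - 5*b)/8 = -5/8 + (-2 - 5*b/8) = -21/8 - 5*b/8)
F(N, D) = D*N
1/F(p(1), M) = 1/(-7*(-21/8 - 5/8*1)/5) = 1/(-7*(-21/8 - 5/8)/5) = 1/(-7/5*(-13/4)) = 1/(91/20) = 20/91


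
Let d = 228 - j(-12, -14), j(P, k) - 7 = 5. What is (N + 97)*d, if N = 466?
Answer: 121608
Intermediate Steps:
j(P, k) = 12 (j(P, k) = 7 + 5 = 12)
d = 216 (d = 228 - 1*12 = 228 - 12 = 216)
(N + 97)*d = (466 + 97)*216 = 563*216 = 121608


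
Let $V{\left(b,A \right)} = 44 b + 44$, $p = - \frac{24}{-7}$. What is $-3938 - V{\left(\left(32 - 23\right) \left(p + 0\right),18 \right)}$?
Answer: $- \frac{37378}{7} \approx -5339.7$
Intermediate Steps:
$p = \frac{24}{7}$ ($p = \left(-24\right) \left(- \frac{1}{7}\right) = \frac{24}{7} \approx 3.4286$)
$V{\left(b,A \right)} = 44 + 44 b$
$-3938 - V{\left(\left(32 - 23\right) \left(p + 0\right),18 \right)} = -3938 - \left(44 + 44 \left(32 - 23\right) \left(\frac{24}{7} + 0\right)\right) = -3938 - \left(44 + 44 \cdot 9 \cdot \frac{24}{7}\right) = -3938 - \left(44 + 44 \cdot \frac{216}{7}\right) = -3938 - \left(44 + \frac{9504}{7}\right) = -3938 - \frac{9812}{7} = - \frac{37378}{7}$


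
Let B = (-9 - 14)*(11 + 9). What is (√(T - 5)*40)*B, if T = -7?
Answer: -36800*I*√3 ≈ -63740.0*I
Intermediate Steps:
B = -460 (B = -23*20 = -460)
(√(T - 5)*40)*B = (√(-7 - 5)*40)*(-460) = (√(-12)*40)*(-460) = ((2*I*√3)*40)*(-460) = (80*I*√3)*(-460) = -36800*I*√3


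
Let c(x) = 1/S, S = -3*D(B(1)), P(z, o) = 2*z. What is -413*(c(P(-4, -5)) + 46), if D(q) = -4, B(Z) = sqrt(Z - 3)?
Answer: -228389/12 ≈ -19032.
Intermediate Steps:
B(Z) = sqrt(-3 + Z)
S = 12 (S = -3*(-4) = 12)
c(x) = 1/12
-413*(c(P(-4, -5)) + 46) = -413*(1/12 + 46) = -413*553/12 = -228389/12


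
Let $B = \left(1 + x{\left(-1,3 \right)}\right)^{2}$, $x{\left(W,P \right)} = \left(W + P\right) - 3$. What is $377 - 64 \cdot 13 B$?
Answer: $377$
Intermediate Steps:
$x{\left(W,P \right)} = -3 + P + W$ ($x{\left(W,P \right)} = \left(P + W\right) - 3 = -3 + P + W$)
$B = 0$ ($B = \left(1 - 1\right)^{2} = 0^{2} = 0$)
$377 - 64 \cdot 13 B = 377 - 64 \cdot 13 \cdot 0 = 377 - 0 = 377 + 0 = 377$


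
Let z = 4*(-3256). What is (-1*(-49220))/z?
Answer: -12305/3256 ≈ -3.7792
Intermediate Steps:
z = -13024
(-1*(-49220))/z = -1*(-49220)/(-13024) = 49220*(-1/13024) = -12305/3256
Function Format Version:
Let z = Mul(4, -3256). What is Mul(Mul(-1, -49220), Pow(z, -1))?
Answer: Rational(-12305, 3256) ≈ -3.7792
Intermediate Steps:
z = -13024
Mul(Mul(-1, -49220), Pow(z, -1)) = Mul(Mul(-1, -49220), Pow(-13024, -1)) = Mul(49220, Rational(-1, 13024)) = Rational(-12305, 3256)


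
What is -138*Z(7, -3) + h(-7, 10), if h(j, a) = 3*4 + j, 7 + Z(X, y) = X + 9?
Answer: -1237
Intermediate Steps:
Z(X, y) = 2 + X (Z(X, y) = -7 + (X + 9) = -7 + (9 + X) = 2 + X)
h(j, a) = 12 + j
-138*Z(7, -3) + h(-7, 10) = -138*(2 + 7) + (12 - 7) = -138*9 + 5 = -1242 + 5 = -1237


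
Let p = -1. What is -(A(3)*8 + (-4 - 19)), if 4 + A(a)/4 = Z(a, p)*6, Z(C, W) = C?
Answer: -425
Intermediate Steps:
A(a) = -16 + 24*a (A(a) = -16 + 4*(a*6) = -16 + 4*(6*a) = -16 + 24*a)
-(A(3)*8 + (-4 - 19)) = -((-16 + 24*3)*8 + (-4 - 19)) = -((-16 + 72)*8 - 23) = -(56*8 - 23) = -(448 - 23) = -1*425 = -425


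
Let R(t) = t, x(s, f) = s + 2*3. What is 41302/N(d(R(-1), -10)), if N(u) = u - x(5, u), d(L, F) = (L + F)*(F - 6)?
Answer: 41302/165 ≈ 250.32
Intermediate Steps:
x(s, f) = 6 + s (x(s, f) = s + 6 = 6 + s)
d(L, F) = (-6 + F)*(F + L) (d(L, F) = (F + L)*(-6 + F) = (-6 + F)*(F + L))
N(u) = -11 + u (N(u) = u - (6 + 5) = u - 1*11 = u - 11 = -11 + u)
41302/N(d(R(-1), -10)) = 41302/(-11 + ((-10)² - 6*(-10) - 6*(-1) - 10*(-1))) = 41302/(-11 + (100 + 60 + 6 + 10)) = 41302/(-11 + 176) = 41302/165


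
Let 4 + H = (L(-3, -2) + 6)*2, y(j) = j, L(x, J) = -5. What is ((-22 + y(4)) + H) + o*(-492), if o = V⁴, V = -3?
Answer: -39872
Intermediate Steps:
o = 81 (o = (-3)⁴ = 81)
H = -2 (H = -4 + (-5 + 6)*2 = -4 + 1*2 = -4 + 2 = -2)
((-22 + y(4)) + H) + o*(-492) = ((-22 + 4) - 2) + 81*(-492) = (-18 - 2) - 39852 = -20 - 39852 = -39872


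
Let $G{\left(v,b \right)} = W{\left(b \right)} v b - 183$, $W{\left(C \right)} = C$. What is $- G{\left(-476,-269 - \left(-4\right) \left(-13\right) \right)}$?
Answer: $49047699$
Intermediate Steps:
$G{\left(v,b \right)} = -183 + v b^{2}$ ($G{\left(v,b \right)} = b v b - 183 = v b^{2} - 183 = -183 + v b^{2}$)
$- G{\left(-476,-269 - \left(-4\right) \left(-13\right) \right)} = - (-183 - 476 \left(-269 - \left(-4\right) \left(-13\right)\right)^{2}) = - (-183 - 476 \left(-269 - 52\right)^{2}) = - (-183 - 476 \left(-321\right)^{2}) = - (-183 - 49047516) = \left(-1\right) \left(-49047699\right) = 49047699$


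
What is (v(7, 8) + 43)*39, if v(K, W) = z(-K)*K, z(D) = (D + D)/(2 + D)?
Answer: 12207/5 ≈ 2441.4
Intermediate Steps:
z(D) = 2*D/(2 + D) (z(D) = (2*D)/(2 + D) = 2*D/(2 + D))
v(K, W) = -2*K²/(2 - K) (v(K, W) = (2*(-K)/(2 - K))*K = (-2*K/(2 - K))*K = -2*K²/(2 - K))
(v(7, 8) + 43)*39 = (2*7²/(-2 + 7) + 43)*39 = (2*49/5 + 43)*39 = (2*49*(⅕) + 43)*39 = (98/5 + 43)*39 = (313/5)*39 = 12207/5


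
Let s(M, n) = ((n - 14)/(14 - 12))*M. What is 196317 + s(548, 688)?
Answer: 380993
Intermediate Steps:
s(M, n) = M*(-7 + n/2) (s(M, n) = ((-14 + n)/2)*M = ((-14 + n)*(½))*M = (-7 + n/2)*M = M*(-7 + n/2))
196317 + s(548, 688) = 196317 + (½)*548*(-14 + 688) = 196317 + (½)*548*674 = 196317 + 184676 = 380993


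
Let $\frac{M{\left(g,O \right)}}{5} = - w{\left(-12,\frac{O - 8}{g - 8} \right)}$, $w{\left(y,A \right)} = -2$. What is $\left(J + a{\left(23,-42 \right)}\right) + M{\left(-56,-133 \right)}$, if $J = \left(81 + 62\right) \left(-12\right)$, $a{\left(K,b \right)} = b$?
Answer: $-1748$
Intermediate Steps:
$J = -1716$ ($J = 143 \left(-12\right) = -1716$)
$M{\left(g,O \right)} = 10$ ($M{\left(g,O \right)} = 5 \left(\left(-1\right) \left(-2\right)\right) = 5 \cdot 2 = 10$)
$\left(J + a{\left(23,-42 \right)}\right) + M{\left(-56,-133 \right)} = \left(-1716 - 42\right) + 10 = -1758 + 10 = -1748$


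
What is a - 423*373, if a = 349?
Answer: -157430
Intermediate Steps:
a - 423*373 = 349 - 423*373 = 349 - 157779 = -157430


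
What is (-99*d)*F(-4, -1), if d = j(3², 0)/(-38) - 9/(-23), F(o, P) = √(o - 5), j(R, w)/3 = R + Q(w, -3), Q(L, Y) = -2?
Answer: 41877*I/874 ≈ 47.914*I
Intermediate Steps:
j(R, w) = -6 + 3*R (j(R, w) = 3*(R - 2) = 3*(-2 + R) = -6 + 3*R)
F(o, P) = √(-5 + o)
d = -141/874 (d = (-6 + 3*3²)/(-38) - 9/(-23) = (-6 + 3*9)*(-1/38) - 9*(-1/23) = (-6 + 27)*(-1/38) + 9/23 = 21*(-1/38) + 9/23 = -21/38 + 9/23 = -141/874 ≈ -0.16133)
(-99*d)*F(-4, -1) = (-99*(-141/874))*√(-5 - 4) = 13959*√(-9)/874 = 13959*(3*I)/874 = 41877*I/874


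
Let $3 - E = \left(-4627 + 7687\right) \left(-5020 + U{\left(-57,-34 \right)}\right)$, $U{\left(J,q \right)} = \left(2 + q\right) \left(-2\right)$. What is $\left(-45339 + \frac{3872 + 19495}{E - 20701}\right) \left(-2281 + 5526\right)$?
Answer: $- \frac{2228159153880495}{15144662} \approx -1.4712 \cdot 10^{8}$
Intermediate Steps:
$U{\left(J,q \right)} = -4 - 2 q$
$E = 15165363$ ($E = 3 - \left(-4627 + 7687\right) \left(-5020 - -64\right) = 3 - 3060 \left(-5020 + \left(-4 + 68\right)\right) = 3 - 3060 \left(-5020 + 64\right) = 3 - 3060 \left(-4956\right) = 3 - -15165360 = 3 + 15165360 = 15165363$)
$\left(-45339 + \frac{3872 + 19495}{E - 20701}\right) \left(-2281 + 5526\right) = \left(-45339 + \frac{3872 + 19495}{15165363 - 20701}\right) \left(-2281 + 5526\right) = \left(-45339 + \frac{23367}{15144662}\right) 3245 = \left(- \frac{686643807051}{15144662}\right) 3245 = - \frac{2228159153880495}{15144662}$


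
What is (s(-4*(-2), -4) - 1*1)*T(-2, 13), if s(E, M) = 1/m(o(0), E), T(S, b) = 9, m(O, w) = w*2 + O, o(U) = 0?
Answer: -135/16 ≈ -8.4375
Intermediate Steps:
m(O, w) = O + 2*w (m(O, w) = 2*w + O = O + 2*w)
s(E, M) = 1/(2*E) (s(E, M) = 1/(0 + 2*E) = 1/(2*E))
(s(-4*(-2), -4) - 1*1)*T(-2, 13) = (1/(2*((-4*(-2)))) - 1*1)*9 = ((1/2)/8 - 1)*9 = ((1/2)*(1/8) - 1)*9 = (1/16 - 1)*9 = -15/16*9 = -135/16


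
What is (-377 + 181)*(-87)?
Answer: 17052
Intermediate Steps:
(-377 + 181)*(-87) = -196*(-87) = 17052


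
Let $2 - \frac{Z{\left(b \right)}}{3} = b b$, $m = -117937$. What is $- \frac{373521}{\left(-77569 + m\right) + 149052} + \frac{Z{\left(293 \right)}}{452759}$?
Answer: $\frac{157151184825}{21032466586} \approx 7.4718$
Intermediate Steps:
$Z{\left(b \right)} = 6 - 3 b^{2}$ ($Z{\left(b \right)} = 6 - 3 b b = 6 - 3 b^{2}$)
$- \frac{373521}{\left(-77569 + m\right) + 149052} + \frac{Z{\left(293 \right)}}{452759} = - \frac{373521}{\left(-77569 - 117937\right) + 149052} + \frac{6 - 3 \cdot 293^{2}}{452759} = - \frac{373521}{-195506 + 149052} + \left(6 - 257547\right) \frac{1}{452759} = - \frac{373521}{-46454} + \left(6 - 257547\right) \frac{1}{452759} = \left(-373521\right) \left(- \frac{1}{46454}\right) - \frac{257541}{452759} = \frac{373521}{46454} - \frac{257541}{452759} = \frac{157151184825}{21032466586}$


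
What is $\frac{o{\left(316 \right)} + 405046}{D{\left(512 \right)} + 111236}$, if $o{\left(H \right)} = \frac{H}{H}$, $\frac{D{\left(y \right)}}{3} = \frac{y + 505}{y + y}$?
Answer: $\frac{414768128}{113908715} \approx 3.6412$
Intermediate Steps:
$D{\left(y \right)} = \frac{3 \left(505 + y\right)}{2 y}$ ($D{\left(y \right)} = 3 \frac{y + 505}{y + y} = 3 \frac{505 + y}{2 y} = \frac{3 \left(505 + y\right)}{2 y}$)
$o{\left(H \right)} = 1$
$\frac{o{\left(316 \right)} + 405046}{D{\left(512 \right)} + 111236} = \frac{1 + 405046}{\frac{3 \left(505 + 512\right)}{2 \cdot 512} + 111236} = \frac{405047}{\frac{3}{2} \cdot \frac{1}{512} \cdot 1017 + 111236} = \frac{405047}{\frac{3051}{1024} + 111236} = \frac{405047}{\frac{113908715}{1024}} = 405047 \cdot \frac{1024}{113908715} = \frac{414768128}{113908715}$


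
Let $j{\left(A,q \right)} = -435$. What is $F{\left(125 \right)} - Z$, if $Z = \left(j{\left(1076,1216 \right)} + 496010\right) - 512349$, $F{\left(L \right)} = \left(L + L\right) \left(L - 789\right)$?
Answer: $-149226$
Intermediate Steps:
$F{\left(L \right)} = 2 L \left(-789 + L\right)$
$Z = -16774$ ($Z = \left(-435 + 496010\right) - 512349 = 495575 - 512349 = -16774$)
$F{\left(125 \right)} - Z = 2 \cdot 125 \left(-789 + 125\right) - -16774 = 2 \cdot 125 \left(-664\right) + 16774 = -166000 + 16774 = -149226$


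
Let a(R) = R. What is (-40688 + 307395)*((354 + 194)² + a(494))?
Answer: 80224932186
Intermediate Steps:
(-40688 + 307395)*((354 + 194)² + a(494)) = (-40688 + 307395)*((354 + 194)² + 494) = 266707*(548² + 494) = 266707*(300304 + 494) = 266707*300798 = 80224932186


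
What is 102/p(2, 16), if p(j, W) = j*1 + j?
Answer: 51/2 ≈ 25.500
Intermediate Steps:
p(j, W) = 2*j (p(j, W) = j + j = 2*j)
102/p(2, 16) = 102/((2*2)) = 102/4 = 102*(¼) = 51/2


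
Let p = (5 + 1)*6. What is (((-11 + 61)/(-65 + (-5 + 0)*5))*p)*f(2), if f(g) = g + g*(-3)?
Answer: 80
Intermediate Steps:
p = 36 (p = 6*6 = 36)
f(g) = -2*g (f(g) = g - 3*g = -2*g)
(((-11 + 61)/(-65 + (-5 + 0)*5))*p)*f(2) = (((-11 + 61)/(-65 + (-5 + 0)*5))*36)*(-2*2) = ((50/(-65 - 5*5))*36)*(-4) = ((50/(-65 - 25))*36)*(-4) = ((50/(-90))*36)*(-4) = ((50*(-1/90))*36)*(-4) = -5/9*36*(-4) = -20*(-4) = 80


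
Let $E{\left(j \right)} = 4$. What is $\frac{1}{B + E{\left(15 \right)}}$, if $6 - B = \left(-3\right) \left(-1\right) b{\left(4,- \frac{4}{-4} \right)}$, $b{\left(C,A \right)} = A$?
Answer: $\frac{1}{7} \approx 0.14286$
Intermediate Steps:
$B = 3$ ($B = 6 - \left(-3\right) \left(-1\right) \left(- \frac{4}{-4}\right) = 6 - 3 \left(\left(-4\right) \left(- \frac{1}{4}\right)\right) = 6 - 3 \cdot 1 = 6 - 3 = 3$)
$\frac{1}{B + E{\left(15 \right)}} = \frac{1}{3 + 4} = \frac{1}{7}$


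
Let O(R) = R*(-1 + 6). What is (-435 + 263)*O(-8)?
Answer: 6880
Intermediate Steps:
O(R) = 5*R (O(R) = R*5 = 5*R)
(-435 + 263)*O(-8) = (-435 + 263)*(5*(-8)) = -172*(-40) = 6880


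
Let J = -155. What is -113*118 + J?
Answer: -13489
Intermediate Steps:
-113*118 + J = -113*118 - 155 = -13334 - 155 = -13489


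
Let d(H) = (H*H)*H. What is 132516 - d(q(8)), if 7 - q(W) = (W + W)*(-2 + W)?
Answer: 837485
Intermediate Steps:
q(W) = 7 - 2*W*(-2 + W) (q(W) = 7 - (W + W)*(-2 + W) = 7 - 2*W*(-2 + W))
d(H) = H³ (d(H) = H²*H = H³)
132516 - d(q(8)) = 132516 - (7 - 2*8² + 4*8)³ = 132516 - (7 - 2*64 + 32)³ = 132516 - (7 - 128 + 32)³ = 132516 - 1*(-89)³ = 132516 - 1*(-704969) = 132516 + 704969 = 837485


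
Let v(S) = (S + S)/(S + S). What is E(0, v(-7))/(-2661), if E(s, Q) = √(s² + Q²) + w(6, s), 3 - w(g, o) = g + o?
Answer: 2/2661 ≈ 0.00075160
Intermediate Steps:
w(g, o) = 3 - g - o (w(g, o) = 3 - (g + o) = 3 + (-g - o) = 3 - g - o)
v(S) = 1 (v(S) = (2*S)/((2*S)) = (2*S)*(1/(2*S)) = 1)
E(s, Q) = -3 + √(Q² + s²) - s (E(s, Q) = √(s² + Q²) + (3 - 1*6 - s) = √(Q² + s²) + (3 - 6 - s) = √(Q² + s²) + (-3 - s) = -3 + √(Q² + s²) - s)
E(0, v(-7))/(-2661) = (-3 + √(1² + 0²) - 1*0)/(-2661) = (-3 + √(1 + 0) + 0)*(-1/2661) = (-3 + √1 + 0)*(-1/2661) = (-3 + 1 + 0)*(-1/2661) = -2*(-1/2661) = 2/2661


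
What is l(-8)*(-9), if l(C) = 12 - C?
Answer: -180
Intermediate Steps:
l(-8)*(-9) = (12 - 1*(-8))*(-9) = (12 + 8)*(-9) = 20*(-9) = -180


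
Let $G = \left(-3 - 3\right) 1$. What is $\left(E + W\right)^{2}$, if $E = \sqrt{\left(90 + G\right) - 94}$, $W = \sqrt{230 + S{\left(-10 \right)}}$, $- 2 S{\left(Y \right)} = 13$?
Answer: $\frac{427}{2} + 2 i \sqrt{2235} \approx 213.5 + 94.552 i$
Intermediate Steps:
$S{\left(Y \right)} = - \frac{13}{2}$ ($S{\left(Y \right)} = \left(- \frac{1}{2}\right) 13 = - \frac{13}{2}$)
$W = \frac{\sqrt{894}}{2}$ ($W = \sqrt{230 - \frac{13}{2}} = \sqrt{\frac{447}{2}} = \frac{\sqrt{894}}{2} \approx 14.95$)
$G = -6$ ($G = \left(-6\right) 1 = -6$)
$E = i \sqrt{10}$ ($E = \sqrt{\left(90 - 6\right) - 94} = \sqrt{84 - 94} = \sqrt{-10} = i \sqrt{10} \approx 3.1623 i$)
$\left(E + W\right)^{2} = \left(i \sqrt{10} + \frac{\sqrt{894}}{2}\right)^{2} = \left(\frac{\sqrt{894}}{2} + i \sqrt{10}\right)^{2}$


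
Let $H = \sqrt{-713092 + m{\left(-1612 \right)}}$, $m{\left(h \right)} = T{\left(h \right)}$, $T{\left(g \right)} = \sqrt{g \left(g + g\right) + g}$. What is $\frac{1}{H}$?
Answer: $- \frac{i \sqrt{2}}{2 \sqrt{356546 - \sqrt{1298869}}} \approx - 0.0011861 i$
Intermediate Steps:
$T{\left(g \right)} = \sqrt{g + 2 g^{2}}$ ($T{\left(g \right)} = \sqrt{g 2 g + g} = \sqrt{2 g^{2} + g} = \sqrt{g + 2 g^{2}}$)
$m{\left(h \right)} = \sqrt{h \left(1 + 2 h\right)}$
$H = \sqrt{-713092 + 2 \sqrt{1298869}}$ ($H = \sqrt{-713092 + \sqrt{- 1612 \left(1 + 2 \left(-1612\right)\right)}} = \sqrt{-713092 + \sqrt{- 1612 \left(1 - 3224\right)}} = \sqrt{-713092 + \sqrt{\left(-1612\right) \left(-3223\right)}} = \sqrt{-713092 + \sqrt{5195476}} = \sqrt{-713092 + 2 \sqrt{1298869}} \approx 843.1 i$)
$\frac{1}{H} = \frac{1}{\sqrt{-713092 + 2 \sqrt{1298869}}}$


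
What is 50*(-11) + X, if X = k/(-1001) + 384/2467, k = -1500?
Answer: -1354121966/2469467 ≈ -548.35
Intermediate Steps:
X = 4084884/2469467 (X = -1500/(-1001) + 384/2467 = -1500*(-1/1001) + 384*(1/2467) = 1500/1001 + 384/2467 = 4084884/2469467 ≈ 1.6542)
50*(-11) + X = 50*(-11) + 4084884/2469467 = -550 + 4084884/2469467 = -1354121966/2469467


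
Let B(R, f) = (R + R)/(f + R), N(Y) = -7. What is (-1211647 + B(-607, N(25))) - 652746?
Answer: -572368044/307 ≈ -1.8644e+6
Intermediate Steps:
B(R, f) = 2*R/(R + f) (B(R, f) = (2*R)/(R + f) = 2*R/(R + f))
(-1211647 + B(-607, N(25))) - 652746 = (-1211647 + 2*(-607)/(-607 - 7)) - 652746 = (-1211647 + 2*(-607)/(-614)) - 652746 = (-1211647 + 2*(-607)*(-1/614)) - 652746 = (-1211647 + 607/307) - 652746 = -371975022/307 - 652746 = -572368044/307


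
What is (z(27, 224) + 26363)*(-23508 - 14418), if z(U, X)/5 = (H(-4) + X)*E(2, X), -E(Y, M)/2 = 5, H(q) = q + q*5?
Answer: -620583138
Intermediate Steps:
H(q) = 6*q (H(q) = q + 5*q = 6*q)
E(Y, M) = -10 (E(Y, M) = -2*5 = -10)
z(U, X) = 1200 - 50*X (z(U, X) = 5*((6*(-4) + X)*(-10)) = 5*((-24 + X)*(-10)) = 5*(240 - 10*X) = 1200 - 50*X)
(z(27, 224) + 26363)*(-23508 - 14418) = ((1200 - 50*224) + 26363)*(-23508 - 14418) = ((1200 - 11200) + 26363)*(-37926) = (-10000 + 26363)*(-37926) = 16363*(-37926) = -620583138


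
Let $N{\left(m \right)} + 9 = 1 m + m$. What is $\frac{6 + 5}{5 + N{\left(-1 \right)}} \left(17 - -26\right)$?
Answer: $- \frac{473}{6} \approx -78.833$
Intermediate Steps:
$N{\left(m \right)} = -9 + 2 m$ ($N{\left(m \right)} = -9 + \left(1 m + m\right) = -9 + \left(m + m\right) = -9 + 2 m$)
$\frac{6 + 5}{5 + N{\left(-1 \right)}} \left(17 - -26\right) = \frac{6 + 5}{5 + \left(-9 + 2 \left(-1\right)\right)} \left(17 - -26\right) = \frac{11}{5 - 11} \left(17 + 26\right) = \frac{11}{5 - 11} \cdot 43 = \frac{11}{-6} \cdot 43 = 11 \left(- \frac{1}{6}\right) 43 = \left(- \frac{11}{6}\right) 43 = - \frac{473}{6}$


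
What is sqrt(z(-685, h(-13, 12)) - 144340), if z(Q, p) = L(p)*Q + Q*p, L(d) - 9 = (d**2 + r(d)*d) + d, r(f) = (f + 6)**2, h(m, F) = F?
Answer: I*sqrt(2928865) ≈ 1711.4*I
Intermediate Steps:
r(f) = (6 + f)**2
L(d) = 9 + d + d**2 + d*(6 + d)**2 (L(d) = 9 + ((d**2 + (6 + d)**2*d) + d) = 9 + ((d**2 + d*(6 + d)**2) + d) = 9 + (d + d**2 + d*(6 + d)**2) = 9 + d + d**2 + d*(6 + d)**2)
z(Q, p) = Q*p + Q*(9 + p + p**2 + p*(6 + p)**2) (z(Q, p) = (9 + p + p**2 + p*(6 + p)**2)*Q + Q*p = Q*(9 + p + p**2 + p*(6 + p)**2) + Q*p = Q*p + Q*(9 + p + p**2 + p*(6 + p)**2))
sqrt(z(-685, h(-13, 12)) - 144340) = sqrt(-685*(9 + 12**3 + 13*12**2 + 38*12) - 144340) = sqrt(-685*(9 + 1728 + 13*144 + 456) - 144340) = sqrt(-685*(9 + 1728 + 1872 + 456) - 144340) = sqrt(-685*4065 - 144340) = sqrt(-2784525 - 144340) = sqrt(-2928865) = I*sqrt(2928865)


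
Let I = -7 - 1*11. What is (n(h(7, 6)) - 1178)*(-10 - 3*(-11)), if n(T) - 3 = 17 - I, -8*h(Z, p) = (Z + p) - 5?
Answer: -26220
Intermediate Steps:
h(Z, p) = 5/8 - Z/8 - p/8 (h(Z, p) = -((Z + p) - 5)/8 = -(-5 + Z + p)/8 = 5/8 - Z/8 - p/8)
I = -18 (I = -7 - 11 = -18)
n(T) = 38 (n(T) = 3 + (17 - 1*(-18)) = 3 + (17 + 18) = 3 + 35 = 38)
(n(h(7, 6)) - 1178)*(-10 - 3*(-11)) = (38 - 1178)*(-10 - 3*(-11)) = -1140*(-10 + 33) = -1140*23 = -26220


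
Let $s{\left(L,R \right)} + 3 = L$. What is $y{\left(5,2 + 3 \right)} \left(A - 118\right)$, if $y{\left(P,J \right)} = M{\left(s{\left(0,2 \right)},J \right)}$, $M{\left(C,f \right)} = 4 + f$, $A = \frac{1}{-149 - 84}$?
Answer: $- \frac{247455}{233} \approx -1062.0$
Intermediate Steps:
$s{\left(L,R \right)} = -3 + L$
$A = - \frac{1}{233}$ ($A = \frac{1}{-233} = - \frac{1}{233} \approx -0.0042918$)
$y{\left(P,J \right)} = 4 + J$
$y{\left(5,2 + 3 \right)} \left(A - 118\right) = \left(4 + \left(2 + 3\right)\right) \left(- \frac{1}{233} - 118\right) = \left(4 + 5\right) \left(- \frac{27495}{233}\right) = 9 \left(- \frac{27495}{233}\right) = - \frac{247455}{233}$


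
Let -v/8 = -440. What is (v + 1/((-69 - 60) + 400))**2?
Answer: 909965274241/73441 ≈ 1.2390e+7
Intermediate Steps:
v = 3520 (v = -8*(-440) = 3520)
(v + 1/((-69 - 60) + 400))**2 = (3520 + 1/((-69 - 60) + 400))**2 = (3520 + 1/(-129 + 400))**2 = (3520 + 1/271)**2 = (953921/271)**2 = 909965274241/73441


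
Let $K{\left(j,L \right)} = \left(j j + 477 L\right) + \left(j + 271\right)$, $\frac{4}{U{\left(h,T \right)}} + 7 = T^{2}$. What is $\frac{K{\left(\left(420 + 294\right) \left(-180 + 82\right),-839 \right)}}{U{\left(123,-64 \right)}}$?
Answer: $5004538222080$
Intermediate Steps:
$U{\left(h,T \right)} = \frac{4}{-7 + T^{2}}$
$K{\left(j,L \right)} = 271 + j + j^{2} + 477 L$ ($K{\left(j,L \right)} = \left(j^{2} + 477 L\right) + \left(271 + j\right) = 271 + j + j^{2} + 477 L$)
$\frac{K{\left(\left(420 + 294\right) \left(-180 + 82\right),-839 \right)}}{U{\left(123,-64 \right)}} = \frac{271 + \left(420 + 294\right) \left(-180 + 82\right) + \left(\left(420 + 294\right) \left(-180 + 82\right)\right)^{2} + 477 \left(-839\right)}{4 \frac{1}{-7 + \left(-64\right)^{2}}} = \frac{271 + 714 \left(-98\right) + \left(714 \left(-98\right)\right)^{2} - 400203}{4 \frac{1}{-7 + 4096}} = \frac{271 - 69972 + \left(-69972\right)^{2} - 400203}{4 \cdot \frac{1}{4089}} = \frac{271 - 69972 + 4896080784 - 400203}{4 \cdot \frac{1}{4089}} = \frac{4895610880}{\frac{4}{4089}} = 4895610880 \cdot \frac{4089}{4} = 5004538222080$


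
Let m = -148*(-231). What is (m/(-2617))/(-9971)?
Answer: 34188/26094107 ≈ 0.0013102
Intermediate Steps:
m = 34188
(m/(-2617))/(-9971) = (34188/(-2617))/(-9971) = (34188*(-1/2617))*(-1/9971) = -34188/2617*(-1/9971) = 34188/26094107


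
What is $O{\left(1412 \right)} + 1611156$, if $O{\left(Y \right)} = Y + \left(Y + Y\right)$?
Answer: $1615392$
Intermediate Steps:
$O{\left(Y \right)} = 3 Y$ ($O{\left(Y \right)} = Y + 2 Y = 3 Y$)
$O{\left(1412 \right)} + 1611156 = 3 \cdot 1412 + 1611156 = 4236 + 1611156 = 1615392$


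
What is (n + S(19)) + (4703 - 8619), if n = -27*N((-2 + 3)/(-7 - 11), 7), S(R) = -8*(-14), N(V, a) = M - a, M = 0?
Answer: -3615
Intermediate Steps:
N(V, a) = -a (N(V, a) = 0 - a = -a)
S(R) = 112
n = 189 (n = -(-27)*7 = -27*(-7) = 189)
(n + S(19)) + (4703 - 8619) = (189 + 112) + (4703 - 8619) = 301 - 3916 = -3615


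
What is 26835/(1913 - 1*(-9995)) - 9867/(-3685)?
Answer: 19671201/3989180 ≈ 4.9311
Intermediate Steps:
26835/(1913 - 1*(-9995)) - 9867/(-3685) = 26835/(1913 + 9995) - 9867*(-1/3685) = 26835/11908 + 897/335 = 19671201/3989180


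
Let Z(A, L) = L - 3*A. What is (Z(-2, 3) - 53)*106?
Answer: -4664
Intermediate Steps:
(Z(-2, 3) - 53)*106 = ((3 - 3*(-2)) - 53)*106 = ((3 + 6) - 53)*106 = (9 - 53)*106 = -44*106 = -4664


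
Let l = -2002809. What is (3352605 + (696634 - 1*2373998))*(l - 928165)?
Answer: -4910087814734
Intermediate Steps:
(3352605 + (696634 - 1*2373998))*(l - 928165) = (3352605 + (696634 - 1*2373998))*(-2002809 - 928165) = (3352605 + (696634 - 2373998))*(-2930974) = (3352605 - 1677364)*(-2930974) = 1675241*(-2930974) = -4910087814734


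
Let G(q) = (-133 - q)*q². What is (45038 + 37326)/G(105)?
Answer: -41182/1311975 ≈ -0.031389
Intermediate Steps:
G(q) = q²*(-133 - q)
(45038 + 37326)/G(105) = (45038 + 37326)/((105²*(-133 - 1*105))) = 82364/((11025*(-133 - 105))) = 82364/((11025*(-238))) = 82364/(-2623950) = 82364*(-1/2623950) = -41182/1311975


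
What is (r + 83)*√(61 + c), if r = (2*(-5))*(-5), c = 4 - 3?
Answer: 133*√62 ≈ 1047.2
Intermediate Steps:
c = 1
r = 50 (r = -10*(-5) = 50)
(r + 83)*√(61 + c) = (50 + 83)*√(61 + 1) = 133*√62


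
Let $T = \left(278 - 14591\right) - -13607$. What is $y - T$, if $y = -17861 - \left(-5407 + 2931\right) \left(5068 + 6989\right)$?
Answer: $29835977$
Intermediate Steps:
$T = -706$ ($T = -14313 + 13607 = -706$)
$y = 29835271$ ($y = -17861 - \left(-2476\right) 12057 = -17861 - -29853132 = -17861 + 29853132 = 29835271$)
$y - T = 29835271 - -706 = 29835271 + 706 = 29835977$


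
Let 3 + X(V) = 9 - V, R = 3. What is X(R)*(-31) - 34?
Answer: -127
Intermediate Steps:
X(V) = 6 - V (X(V) = -3 + (9 - V) = 6 - V)
X(R)*(-31) - 34 = (6 - 1*3)*(-31) - 34 = (6 - 3)*(-31) - 34 = 3*(-31) - 34 = -93 - 34 = -127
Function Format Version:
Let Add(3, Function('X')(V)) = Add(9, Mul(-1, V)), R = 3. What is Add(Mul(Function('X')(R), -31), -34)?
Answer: -127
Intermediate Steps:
Function('X')(V) = Add(6, Mul(-1, V)) (Function('X')(V) = Add(-3, Add(9, Mul(-1, V))) = Add(6, Mul(-1, V)))
Add(Mul(Function('X')(R), -31), -34) = Add(Mul(Add(6, Mul(-1, 3)), -31), -34) = Add(Mul(Add(6, -3), -31), -34) = Add(Mul(3, -31), -34) = Add(-93, -34) = -127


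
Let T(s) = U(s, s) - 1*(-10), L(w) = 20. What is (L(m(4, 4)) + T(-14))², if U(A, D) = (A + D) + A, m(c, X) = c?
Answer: 144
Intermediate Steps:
U(A, D) = D + 2*A
T(s) = 10 + 3*s (T(s) = (s + 2*s) - 1*(-10) = 3*s + 10 = 10 + 3*s)
(L(m(4, 4)) + T(-14))² = (20 + (10 + 3*(-14)))² = (20 + (10 - 42))² = (20 - 32)² = (-12)² = 144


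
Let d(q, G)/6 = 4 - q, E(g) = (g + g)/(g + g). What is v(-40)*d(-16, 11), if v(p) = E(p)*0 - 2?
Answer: -240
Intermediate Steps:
E(g) = 1 (E(g) = (2*g)/((2*g)) = (2*g)*(1/(2*g)) = 1)
d(q, G) = 24 - 6*q (d(q, G) = 6*(4 - q) = 24 - 6*q)
v(p) = -2 (v(p) = 1*0 - 2 = 0 - 2 = -2)
v(-40)*d(-16, 11) = -2*(24 - 6*(-16)) = -2*(24 + 96) = -2*120 = -240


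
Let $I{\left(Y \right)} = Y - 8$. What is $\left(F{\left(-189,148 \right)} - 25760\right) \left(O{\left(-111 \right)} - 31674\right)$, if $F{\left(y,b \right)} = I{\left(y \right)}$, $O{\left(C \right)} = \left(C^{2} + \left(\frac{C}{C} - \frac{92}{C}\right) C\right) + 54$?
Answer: $506213414$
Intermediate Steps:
$O{\left(C \right)} = 54 + C^{2} + C \left(1 - \frac{92}{C}\right)$ ($O{\left(C \right)} = \left(C^{2} + \left(1 - \frac{92}{C}\right) C\right) + 54 = \left(C^{2} + C \left(1 - \frac{92}{C}\right)\right) + 54 = 54 + C^{2} + C \left(1 - \frac{92}{C}\right)$)
$I{\left(Y \right)} = -8 + Y$ ($I{\left(Y \right)} = Y - 8 = -8 + Y$)
$F{\left(y,b \right)} = -8 + y$
$\left(F{\left(-189,148 \right)} - 25760\right) \left(O{\left(-111 \right)} - 31674\right) = \left(\left(-8 - 189\right) - 25760\right) \left(\left(-38 - 111 + \left(-111\right)^{2}\right) - 31674\right) = \left(-197 - 25760\right) \left(\left(-38 - 111 + 12321\right) - 31674\right) = - 25957 \left(12172 - 31674\right) = \left(-25957\right) \left(-19502\right) = 506213414$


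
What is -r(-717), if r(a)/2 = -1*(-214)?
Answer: -428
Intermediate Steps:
r(a) = 428 (r(a) = 2*(-1*(-214)) = 2*214 = 428)
-r(-717) = -1*428 = -428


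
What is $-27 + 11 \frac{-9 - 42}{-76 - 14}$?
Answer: $- \frac{623}{30} \approx -20.767$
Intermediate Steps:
$-27 + 11 \frac{-9 - 42}{-76 - 14} = -27 + 11 \frac{-9 - 42}{-90} = -27 + 11 \left(\left(-51\right) \left(- \frac{1}{90}\right)\right) = -27 + 11 \cdot \frac{17}{30} = -27 + \frac{187}{30} = - \frac{623}{30}$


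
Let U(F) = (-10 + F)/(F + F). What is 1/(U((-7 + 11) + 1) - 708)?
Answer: -2/1417 ≈ -0.0014114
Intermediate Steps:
U(F) = (-10 + F)/(2*F) (U(F) = (-10 + F)/((2*F)) = (-10 + F)*(1/(2*F)) = (-10 + F)/(2*F))
1/(U((-7 + 11) + 1) - 708) = 1/((-10 + ((-7 + 11) + 1))/(2*((-7 + 11) + 1)) - 708) = 1/((-10 + (4 + 1))/(2*(4 + 1)) - 708) = 1/((½)*(-10 + 5)/5 - 708) = 1/((½)*(⅕)*(-5) - 708) = 1/(-½ - 708) = 1/(-1417/2) = -2/1417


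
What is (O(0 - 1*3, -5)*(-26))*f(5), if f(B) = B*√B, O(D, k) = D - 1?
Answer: 520*√5 ≈ 1162.8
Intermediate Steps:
O(D, k) = -1 + D
f(B) = B^(3/2)
(O(0 - 1*3, -5)*(-26))*f(5) = ((-1 + (0 - 1*3))*(-26))*5^(3/2) = ((-1 + (0 - 3))*(-26))*(5*√5) = ((-1 - 3)*(-26))*(5*√5) = (-4*(-26))*(5*√5) = 104*(5*√5) = 520*√5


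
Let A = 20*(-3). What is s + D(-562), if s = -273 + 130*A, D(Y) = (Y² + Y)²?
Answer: 99402731451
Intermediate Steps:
D(Y) = (Y + Y²)²
A = -60
s = -8073 (s = -273 + 130*(-60) = -273 - 7800 = -8073)
s + D(-562) = -8073 + (-562)²*(1 - 562)² = -8073 + 315844*(-561)² = -8073 + 315844*314721 = -8073 + 99402739524 = 99402731451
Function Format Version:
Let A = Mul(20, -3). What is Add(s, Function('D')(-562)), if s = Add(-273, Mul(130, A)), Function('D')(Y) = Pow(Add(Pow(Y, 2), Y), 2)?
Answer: 99402731451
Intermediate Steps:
Function('D')(Y) = Pow(Add(Y, Pow(Y, 2)), 2)
A = -60
s = -8073 (s = Add(-273, Mul(130, -60)) = Add(-273, -7800) = -8073)
Add(s, Function('D')(-562)) = Add(-8073, Mul(Pow(-562, 2), Pow(Add(1, -562), 2))) = Add(-8073, Mul(315844, Pow(-561, 2))) = Add(-8073, Mul(315844, 314721)) = Add(-8073, 99402739524) = 99402731451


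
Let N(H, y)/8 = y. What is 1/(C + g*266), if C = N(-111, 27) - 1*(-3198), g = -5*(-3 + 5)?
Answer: 1/754 ≈ 0.0013263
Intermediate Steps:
g = -10 (g = -5*2 = -10)
N(H, y) = 8*y
C = 3414 (C = 8*27 - 1*(-3198) = 216 + 3198 = 3414)
1/(C + g*266) = 1/(3414 - 10*266) = 1/(3414 - 2660) = 1/754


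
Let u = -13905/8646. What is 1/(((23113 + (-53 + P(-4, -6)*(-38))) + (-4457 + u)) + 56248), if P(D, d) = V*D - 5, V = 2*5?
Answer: 2882/220644167 ≈ 1.3062e-5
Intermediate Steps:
V = 10
P(D, d) = -5 + 10*D (P(D, d) = 10*D - 5 = -5 + 10*D)
u = -4635/2882 (u = -13905*1/8646 = -4635/2882 ≈ -1.6083)
1/(((23113 + (-53 + P(-4, -6)*(-38))) + (-4457 + u)) + 56248) = 1/(((23113 + (-53 + (-5 + 10*(-4))*(-38))) + (-4457 - 4635/2882)) + 56248) = 1/(((23113 + (-53 + (-5 - 40)*(-38))) - 12849709/2882) + 56248) = 1/(((23113 + (-53 - 45*(-38))) - 12849709/2882) + 56248) = 1/(((23113 + (-53 + 1710)) - 12849709/2882) + 56248) = 1/(((23113 + 1657) - 12849709/2882) + 56248) = 1/((24770 - 12849709/2882) + 56248) = 1/(58537431/2882 + 56248) = 1/(220644167/2882) = 2882/220644167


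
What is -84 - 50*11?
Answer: -634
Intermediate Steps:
-84 - 50*11 = -84 - 550 = -634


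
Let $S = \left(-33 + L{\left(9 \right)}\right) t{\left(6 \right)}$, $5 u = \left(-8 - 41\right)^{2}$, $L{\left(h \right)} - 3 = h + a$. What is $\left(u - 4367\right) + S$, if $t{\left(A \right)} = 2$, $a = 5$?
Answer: $- \frac{19594}{5} \approx -3918.8$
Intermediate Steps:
$L{\left(h \right)} = 8 + h$ ($L{\left(h \right)} = 3 + \left(h + 5\right) = 3 + \left(5 + h\right) = 8 + h$)
$u = \frac{2401}{5}$ ($u = \frac{\left(-8 - 41\right)^{2}}{5} = \frac{\left(-49\right)^{2}}{5} = \frac{1}{5} \cdot 2401 = \frac{2401}{5} \approx 480.2$)
$S = -32$ ($S = \left(-33 + \left(8 + 9\right)\right) 2 = \left(-33 + 17\right) 2 = \left(-16\right) 2 = -32$)
$\left(u - 4367\right) + S = \left(\frac{2401}{5} - 4367\right) - 32 = - \frac{19434}{5} - 32 = - \frac{19594}{5}$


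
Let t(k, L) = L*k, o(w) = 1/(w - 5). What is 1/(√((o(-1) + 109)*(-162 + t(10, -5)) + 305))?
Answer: -I*√204909/68303 ≈ -0.0066274*I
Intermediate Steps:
o(w) = 1/(-5 + w)
1/(√((o(-1) + 109)*(-162 + t(10, -5)) + 305)) = 1/(√((1/(-5 - 1) + 109)*(-162 - 5*10) + 305)) = 1/(√((1/(-6) + 109)*(-162 - 50) + 305)) = 1/(√((-⅙ + 109)*(-212) + 305)) = 1/(√((653/6)*(-212) + 305)) = 1/(√(-69218/3 + 305)) = 1/(√(-68303/3)) = 1/(I*√204909/3) = -I*√204909/68303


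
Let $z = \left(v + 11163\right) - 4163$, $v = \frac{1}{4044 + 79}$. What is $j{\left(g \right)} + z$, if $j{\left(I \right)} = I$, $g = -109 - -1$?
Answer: $\frac{28415717}{4123} \approx 6892.0$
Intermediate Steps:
$g = -108$ ($g = -109 + 1 = -108$)
$v = \frac{1}{4123} \approx 0.00024254$
$z = \frac{28861001}{4123}$ ($z = \left(\frac{1}{4123} + 11163\right) - 4163 = \frac{46025050}{4123} - 4163 = \frac{28861001}{4123} \approx 7000.0$)
$j{\left(g \right)} + z = -108 + \frac{28861001}{4123} = \frac{28415717}{4123}$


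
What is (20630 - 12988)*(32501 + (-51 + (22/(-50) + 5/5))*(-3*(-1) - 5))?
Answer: 6228589174/25 ≈ 2.4914e+8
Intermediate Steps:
(20630 - 12988)*(32501 + (-51 + (22/(-50) + 5/5))*(-3*(-1) - 5)) = 7642*(32501 + (-51 + (22*(-1/50) + 5*(⅕)))*(3 - 5)) = 7642*(32501 + (-51 + (-11/25 + 1))*(-2)) = 7642*(32501 + (-51 + 14/25)*(-2)) = 7642*(32501 - 1261/25*(-2)) = 7642*(32501 + 2522/25) = 7642*(815047/25) = 6228589174/25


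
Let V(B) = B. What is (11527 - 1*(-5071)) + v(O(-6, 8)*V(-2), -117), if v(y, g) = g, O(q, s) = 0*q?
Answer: 16481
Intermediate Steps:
O(q, s) = 0
(11527 - 1*(-5071)) + v(O(-6, 8)*V(-2), -117) = (11527 - 1*(-5071)) - 117 = (11527 + 5071) - 117 = 16598 - 117 = 16481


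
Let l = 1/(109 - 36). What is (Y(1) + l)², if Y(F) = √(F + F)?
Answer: 10659/5329 + 2*√2/73 ≈ 2.0389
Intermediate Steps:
Y(F) = √2*√F (Y(F) = √(2*F) = √2*√F)
l = 1/73 ≈ 0.013699
(Y(1) + l)² = (√2*√1 + 1/73)² = (√2*1 + 1/73)² = (√2 + 1/73)² = (1/73 + √2)²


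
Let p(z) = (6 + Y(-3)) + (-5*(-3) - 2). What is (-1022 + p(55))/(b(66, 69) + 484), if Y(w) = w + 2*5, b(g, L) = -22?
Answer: -166/77 ≈ -2.1558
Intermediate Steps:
Y(w) = 10 + w (Y(w) = w + 10 = 10 + w)
p(z) = 26 (p(z) = (6 + (10 - 3)) + (-5*(-3) - 2) = (6 + 7) + (15 - 2) = 13 + 13 = 26)
(-1022 + p(55))/(b(66, 69) + 484) = (-1022 + 26)/(-22 + 484) = -996/462 = -996*1/462 = -166/77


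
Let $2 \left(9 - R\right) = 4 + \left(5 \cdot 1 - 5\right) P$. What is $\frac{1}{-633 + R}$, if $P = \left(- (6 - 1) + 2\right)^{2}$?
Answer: $- \frac{1}{626} \approx -0.0015974$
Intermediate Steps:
$P = 9$ ($P = \left(\left(-1\right) 5 + 2\right)^{2} = \left(-5 + 2\right)^{2} = \left(-3\right)^{2} = 9$)
$R = 7$ ($R = 9 - \frac{4 + \left(5 \cdot 1 - 5\right) 9}{2} = 9 - \frac{4 + \left(5 - 5\right) 9}{2} = 9 - \frac{4 + 0 \cdot 9}{2} = 9 - \frac{4 + 0}{2} = 9 - 2 = 7$)
$\frac{1}{-633 + R} = \frac{1}{-633 + 7} = \frac{1}{-626} = - \frac{1}{626}$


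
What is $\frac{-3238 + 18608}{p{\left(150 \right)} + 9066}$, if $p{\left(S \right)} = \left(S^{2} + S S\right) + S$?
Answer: $\frac{7685}{27108} \approx 0.2835$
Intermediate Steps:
$p{\left(S \right)} = S + 2 S^{2}$ ($p{\left(S \right)} = \left(S^{2} + S^{2}\right) + S = 2 S^{2} + S = S + 2 S^{2}$)
$\frac{-3238 + 18608}{p{\left(150 \right)} + 9066} = \frac{-3238 + 18608}{150 \left(1 + 2 \cdot 150\right) + 9066} = \frac{15370}{150 \left(1 + 300\right) + 9066} = \frac{15370}{150 \cdot 301 + 9066} = \frac{15370}{45150 + 9066} = \frac{15370}{54216} = 15370 \cdot \frac{1}{54216} = \frac{7685}{27108}$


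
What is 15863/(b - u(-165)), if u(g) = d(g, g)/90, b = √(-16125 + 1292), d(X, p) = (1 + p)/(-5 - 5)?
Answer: -146336175/750922306 - 803064375*I*√14833/750922306 ≈ -0.19488 - 130.25*I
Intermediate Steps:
d(X, p) = -⅒ - p/10 (d(X, p) = (1 + p)/(-10) = (1 + p)*(-⅒) = -⅒ - p/10)
b = I*√14833 (b = √(-14833) = I*√14833 ≈ 121.79*I)
u(g) = -1/900 - g/900 (u(g) = (-⅒ - g/10)/90 = (-⅒ - g/10)*(1/90) = -1/900 - g/900)
15863/(b - u(-165)) = 15863/(I*√14833 - (-1/900 - 1/900*(-165))) = 15863/(I*√14833 - (-1/900 + 11/60)) = 15863/(I*√14833 - 1*41/225) = 15863/(I*√14833 - 41/225) = 15863/(-41/225 + I*√14833)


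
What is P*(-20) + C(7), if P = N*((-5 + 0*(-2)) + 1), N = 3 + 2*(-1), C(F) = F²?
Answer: 129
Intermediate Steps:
N = 1 (N = 3 - 2 = 1)
P = -4 (P = 1*((-5 + 0*(-2)) + 1) = 1*((-5 + 0) + 1) = 1*(-5 + 1) = 1*(-4) = -4)
P*(-20) + C(7) = -4*(-20) + 7² = 80 + 49 = 129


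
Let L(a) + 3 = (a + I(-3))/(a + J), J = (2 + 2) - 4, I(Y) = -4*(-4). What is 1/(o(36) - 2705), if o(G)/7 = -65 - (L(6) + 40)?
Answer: -3/10334 ≈ -0.00029030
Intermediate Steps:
I(Y) = 16
J = 0 (J = 4 - 4 = 0)
L(a) = -3 + (16 + a)/a (L(a) = -3 + (a + 16)/(a + 0) = -3 + (16 + a)/a)
o(G) = -2219/3 (o(G) = 7*(-65 - ((-2 + 16/6) + 40)) = 7*(-65 - ((-2 + 16*(1/6)) + 40)) = 7*(-65 - ((-2 + 8/3) + 40)) = 7*(-65 - (2/3 + 40)) = 7*(-65 - 1*122/3) = 7*(-65 - 122/3) = 7*(-317/3) = -2219/3)
1/(o(36) - 2705) = 1/(-2219/3 - 2705) = 1/(-10334/3) = -3/10334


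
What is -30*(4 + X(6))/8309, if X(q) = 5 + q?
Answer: -450/8309 ≈ -0.054158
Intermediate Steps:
-30*(4 + X(6))/8309 = -30*(4 + (5 + 6))/8309 = -30*(4 + 11)*(1/8309) = -30*15*(1/8309) = -450*1/8309 = -450/8309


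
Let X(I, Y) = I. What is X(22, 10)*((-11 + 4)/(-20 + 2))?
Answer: 77/9 ≈ 8.5556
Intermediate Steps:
X(22, 10)*((-11 + 4)/(-20 + 2)) = 22*((-11 + 4)/(-20 + 2)) = 22*(-7/(-18)) = 22*(-7*(-1/18)) = 22*(7/18) = 77/9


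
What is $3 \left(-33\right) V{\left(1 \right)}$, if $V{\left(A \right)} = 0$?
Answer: $0$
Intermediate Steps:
$3 \left(-33\right) V{\left(1 \right)} = 3 \left(-33\right) 0 = \left(-99\right) 0 = 0$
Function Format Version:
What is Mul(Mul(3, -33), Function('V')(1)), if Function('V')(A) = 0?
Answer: 0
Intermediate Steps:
Mul(Mul(3, -33), Function('V')(1)) = Mul(Mul(3, -33), 0) = Mul(-99, 0) = 0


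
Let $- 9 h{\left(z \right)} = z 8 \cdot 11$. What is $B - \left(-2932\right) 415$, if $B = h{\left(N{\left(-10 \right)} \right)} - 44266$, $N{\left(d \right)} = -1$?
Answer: $\frac{10552714}{9} \approx 1.1725 \cdot 10^{6}$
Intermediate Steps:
$h{\left(z \right)} = - \frac{88 z}{9}$ ($h{\left(z \right)} = - \frac{z 8 \cdot 11}{9} = - \frac{8 z 11}{9} = - \frac{88 z}{9}$)
$B = - \frac{398306}{9}$ ($B = \left(- \frac{88}{9}\right) \left(-1\right) - 44266 = \frac{88}{9} - 44266 = - \frac{398306}{9} \approx -44256.0$)
$B - \left(-2932\right) 415 = - \frac{398306}{9} - \left(-2932\right) 415 = - \frac{398306}{9} - -1216780 = - \frac{398306}{9} + 1216780 = \frac{10552714}{9}$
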